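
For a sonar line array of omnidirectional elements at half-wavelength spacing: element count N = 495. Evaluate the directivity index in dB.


26.95 dB


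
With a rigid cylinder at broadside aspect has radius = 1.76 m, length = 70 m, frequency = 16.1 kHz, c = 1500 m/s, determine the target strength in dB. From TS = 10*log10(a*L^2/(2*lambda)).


lambda = 1500/16100 = 0.09317 m
TS = 10*log10(1.76*70^2/(2*0.09317)) = 46.65

46.65 dB


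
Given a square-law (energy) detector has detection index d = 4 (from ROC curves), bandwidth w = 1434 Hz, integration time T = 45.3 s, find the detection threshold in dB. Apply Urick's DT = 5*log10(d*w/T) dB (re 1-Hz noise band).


DT = 5*log10(d*w/T) = 5*log10(4 * 1434 / 45.3) = 5*log10(126.62) = 10.51

10.51 dB


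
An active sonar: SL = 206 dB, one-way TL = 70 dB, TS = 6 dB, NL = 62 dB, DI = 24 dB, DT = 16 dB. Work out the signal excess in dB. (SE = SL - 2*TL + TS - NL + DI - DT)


SE = SL - 2*TL + TS - NL + DI - DT = 206 - 2*70 + (6) - 62 + 24 - 16 = 18

18 dB


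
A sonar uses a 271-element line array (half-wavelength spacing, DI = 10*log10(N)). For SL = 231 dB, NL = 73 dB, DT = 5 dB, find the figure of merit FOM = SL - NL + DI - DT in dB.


Step 1: DI = 10*log10(271) = 24.33 dB
Step 2: FOM = SL - NL + DI - DT = 231 - 73 + 24.33 - 5 = 177.33

177.33 dB


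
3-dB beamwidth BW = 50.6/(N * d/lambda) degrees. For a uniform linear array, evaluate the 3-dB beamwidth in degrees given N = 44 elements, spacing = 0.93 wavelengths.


BW = 50.6 / (44 * 0.93) = 50.6 / 40.92 = 1.24

1.24 deg


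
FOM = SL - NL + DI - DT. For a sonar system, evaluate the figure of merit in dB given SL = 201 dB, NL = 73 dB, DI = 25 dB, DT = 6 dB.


147 dB


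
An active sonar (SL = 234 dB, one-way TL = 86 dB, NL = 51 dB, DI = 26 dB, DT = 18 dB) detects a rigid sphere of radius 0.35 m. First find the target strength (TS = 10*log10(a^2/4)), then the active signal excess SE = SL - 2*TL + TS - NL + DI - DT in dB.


Step 1: TS = 10*log10(0.35^2/4) = -15.14 dB
Step 2: SE = SL - 2*TL + TS - NL + DI - DT = 234 - 2*86 + (-15.14) - 51 + 26 - 18 = 3.86

3.86 dB


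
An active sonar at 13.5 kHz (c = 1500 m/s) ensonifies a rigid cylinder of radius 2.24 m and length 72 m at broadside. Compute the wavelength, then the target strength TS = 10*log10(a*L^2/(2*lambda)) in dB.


Step 1: lambda = c/f = 1500/13500 = 0.11111 m
Step 2: TS = 10*log10(a*L^2/(2*lambda)) = 10*log10(2.24*72^2/(2*0.11111)) = 47.18

47.18 dB


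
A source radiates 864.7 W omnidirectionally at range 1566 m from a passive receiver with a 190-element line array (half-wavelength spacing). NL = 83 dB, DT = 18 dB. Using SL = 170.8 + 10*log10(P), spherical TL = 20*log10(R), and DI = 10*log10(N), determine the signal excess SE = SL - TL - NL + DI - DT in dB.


58.06 dB


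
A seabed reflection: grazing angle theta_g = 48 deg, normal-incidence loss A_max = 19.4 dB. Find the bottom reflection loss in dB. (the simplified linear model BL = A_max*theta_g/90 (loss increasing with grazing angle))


BL = A_max * theta_g / 90 = 19.4 * 48 / 90 = 10.35

10.35 dB


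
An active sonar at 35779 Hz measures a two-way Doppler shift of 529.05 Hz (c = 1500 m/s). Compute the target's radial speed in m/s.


From fd = 2*f*v/c, v = c*fd/(2*f) = 1500 * 529.05 / (2*35779) = 11.09

11.09 m/s


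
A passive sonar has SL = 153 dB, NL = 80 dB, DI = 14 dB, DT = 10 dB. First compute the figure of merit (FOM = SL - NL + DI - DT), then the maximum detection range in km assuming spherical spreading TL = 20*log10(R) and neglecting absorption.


Step 1: FOM = SL - NL + DI - DT = 153 - 80 + 14 - 10 = 77 dB
Step 2: at max range FOM = TL = 20*log10(R), so R = 10^(77/20) = 7079.46 m = 7.08 km

7.08 km


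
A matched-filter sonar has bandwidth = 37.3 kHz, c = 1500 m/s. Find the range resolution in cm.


2.01 cm


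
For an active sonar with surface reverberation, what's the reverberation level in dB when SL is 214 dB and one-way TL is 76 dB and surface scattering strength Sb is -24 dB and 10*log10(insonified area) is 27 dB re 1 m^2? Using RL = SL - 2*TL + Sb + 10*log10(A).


RL = SL - 2*TL + Sb + 10*log10(A) = 214 - 2*76 + (-24) + 27 = 65

65 dB


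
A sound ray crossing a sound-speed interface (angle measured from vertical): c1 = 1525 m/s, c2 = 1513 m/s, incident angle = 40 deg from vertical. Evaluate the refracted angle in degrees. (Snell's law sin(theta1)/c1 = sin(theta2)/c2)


39.62 deg


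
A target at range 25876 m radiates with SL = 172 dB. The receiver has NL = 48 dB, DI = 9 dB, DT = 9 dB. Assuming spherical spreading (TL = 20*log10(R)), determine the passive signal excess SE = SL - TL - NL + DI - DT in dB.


Step 1: TL = 20*log10(25876) = 88.26 dB
Step 2: SE = 172 - 88.26 - 48 + 9 - 9 = 35.74

35.74 dB


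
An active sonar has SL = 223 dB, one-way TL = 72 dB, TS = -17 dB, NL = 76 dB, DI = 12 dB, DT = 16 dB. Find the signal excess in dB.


SE = SL - 2*TL + TS - NL + DI - DT = 223 - 2*72 + (-17) - 76 + 12 - 16 = -18

-18 dB


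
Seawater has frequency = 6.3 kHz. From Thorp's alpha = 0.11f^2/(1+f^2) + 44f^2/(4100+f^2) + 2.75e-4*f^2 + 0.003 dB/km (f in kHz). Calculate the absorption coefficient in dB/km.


0.543 dB/km


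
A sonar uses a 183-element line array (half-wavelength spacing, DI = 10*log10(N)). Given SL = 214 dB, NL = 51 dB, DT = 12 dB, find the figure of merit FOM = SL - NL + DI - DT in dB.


Step 1: DI = 10*log10(183) = 22.62 dB
Step 2: FOM = SL - NL + DI - DT = 214 - 51 + 22.62 - 12 = 173.62

173.62 dB


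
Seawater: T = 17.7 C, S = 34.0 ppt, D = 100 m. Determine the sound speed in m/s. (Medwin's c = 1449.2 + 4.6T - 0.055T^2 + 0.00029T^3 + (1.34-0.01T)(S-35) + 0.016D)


1515.43 m/s


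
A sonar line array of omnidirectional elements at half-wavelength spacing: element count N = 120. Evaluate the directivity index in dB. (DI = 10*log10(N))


DI = 10*log10(120) = 20.79

20.79 dB


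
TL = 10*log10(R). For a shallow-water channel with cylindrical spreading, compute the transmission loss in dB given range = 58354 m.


TL = 10*log10(58354) = 47.66

47.66 dB


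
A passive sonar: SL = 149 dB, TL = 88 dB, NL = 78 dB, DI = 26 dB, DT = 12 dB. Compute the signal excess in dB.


-3 dB


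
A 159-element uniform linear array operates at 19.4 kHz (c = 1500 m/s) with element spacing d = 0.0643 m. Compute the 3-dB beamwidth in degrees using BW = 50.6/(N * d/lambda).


Step 1: lambda = 1500/19400 = 0.07732 m
Step 2: d/lambda = 0.0643/0.07732 = 0.8316
Step 3: BW = 50.6/(N * d/lambda) = 50.6/(159 * 0.8316) = 0.38

0.38 deg


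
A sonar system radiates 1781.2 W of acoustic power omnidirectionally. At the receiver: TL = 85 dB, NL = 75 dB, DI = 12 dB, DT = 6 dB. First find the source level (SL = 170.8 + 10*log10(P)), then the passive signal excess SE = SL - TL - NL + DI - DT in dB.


Step 1: SL = 170.8 + 10*log10(1781.2) = 203.31 dB
Step 2: SE = SL - TL - NL + DI - DT = 203.31 - 85 - 75 + 12 - 6 = 49.31

49.31 dB


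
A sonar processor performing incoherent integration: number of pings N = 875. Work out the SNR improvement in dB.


14.71 dB


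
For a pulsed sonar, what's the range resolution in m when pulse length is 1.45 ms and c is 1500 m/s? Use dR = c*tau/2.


1.0875 m


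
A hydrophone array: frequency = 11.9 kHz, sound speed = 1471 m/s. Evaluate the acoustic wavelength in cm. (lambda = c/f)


lambda = c/f = 1471 / 11900 = 0.1236 m = 12.36 cm

12.36 cm


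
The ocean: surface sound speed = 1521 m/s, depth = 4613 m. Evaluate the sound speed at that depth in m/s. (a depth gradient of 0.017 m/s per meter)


c = 1521 + 0.017 * 4613 = 1599.421

1599.421 m/s


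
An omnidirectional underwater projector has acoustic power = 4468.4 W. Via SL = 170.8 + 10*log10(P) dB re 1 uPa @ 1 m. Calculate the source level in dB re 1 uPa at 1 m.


207.3 dB


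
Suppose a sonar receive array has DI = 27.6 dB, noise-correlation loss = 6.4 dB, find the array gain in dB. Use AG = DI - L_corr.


AG = DI - L_corr = 27.6 - 6.4 = 21.2

21.2 dB


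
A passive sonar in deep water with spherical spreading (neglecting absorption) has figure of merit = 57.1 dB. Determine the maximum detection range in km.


At max range FOM = TL, so 20*log10(R) = 57.1
R = 10^(57.1/20) = 716.14 m = 0.72 km

0.72 km


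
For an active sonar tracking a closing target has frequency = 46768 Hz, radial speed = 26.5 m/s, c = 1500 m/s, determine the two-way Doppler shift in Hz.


fd = 2*f*v/c = 2 * 46768 * 26.5 / 1500 = 1652.47

1652.47 Hz


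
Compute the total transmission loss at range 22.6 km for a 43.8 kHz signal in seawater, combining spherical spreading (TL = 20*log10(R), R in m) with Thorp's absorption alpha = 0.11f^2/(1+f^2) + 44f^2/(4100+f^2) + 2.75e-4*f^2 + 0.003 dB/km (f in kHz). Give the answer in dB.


Step 1 (Thorp): alpha = 0.11*1918.44/(1+1918.44) + 44*1918.44/(4100+1918.44) + 2.75e-4*1918.44 + 0.003 = 14.666 dB/km
Step 2: TL_spread = 20*log10(22600) = 87.08 dB
Step 3: TL_abs = alpha*R = 14.666 * 22.6 = 331.45 dB
Step 4: TL_total = 87.08 + 331.45 = 418.53

418.53 dB


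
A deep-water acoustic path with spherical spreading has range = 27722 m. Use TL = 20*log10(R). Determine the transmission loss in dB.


TL = 20*log10(27722) = 88.86

88.86 dB


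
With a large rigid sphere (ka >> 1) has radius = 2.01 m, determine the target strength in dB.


TS = 10*log10(2.01^2 / 4) = 10*log10(1.010025) = 0.04

0.04 dB


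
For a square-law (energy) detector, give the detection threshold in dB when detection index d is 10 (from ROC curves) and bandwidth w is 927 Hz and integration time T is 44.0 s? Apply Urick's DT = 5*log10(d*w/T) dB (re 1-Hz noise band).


11.62 dB


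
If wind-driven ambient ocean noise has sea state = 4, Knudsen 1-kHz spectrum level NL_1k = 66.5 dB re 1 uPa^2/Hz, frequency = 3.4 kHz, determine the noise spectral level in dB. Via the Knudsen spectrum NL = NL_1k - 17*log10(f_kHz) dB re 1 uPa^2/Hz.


NL = NL_1k - 17*log10(f_kHz) = 66.5 - 17*log10(3.4) = 66.5 - (9.04) = 57.46

57.46 dB


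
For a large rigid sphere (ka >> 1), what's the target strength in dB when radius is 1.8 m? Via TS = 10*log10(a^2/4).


TS = 10*log10(1.8^2 / 4) = 10*log10(0.81) = -0.92

-0.92 dB


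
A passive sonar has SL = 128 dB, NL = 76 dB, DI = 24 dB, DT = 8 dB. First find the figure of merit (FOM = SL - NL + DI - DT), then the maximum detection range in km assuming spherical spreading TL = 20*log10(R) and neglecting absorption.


Step 1: FOM = SL - NL + DI - DT = 128 - 76 + 24 - 8 = 68 dB
Step 2: at max range FOM = TL = 20*log10(R), so R = 10^(68/20) = 2511.89 m = 2.51 km

2.51 km


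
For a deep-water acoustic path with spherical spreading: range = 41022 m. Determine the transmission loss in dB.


TL = 20*log10(41022) = 92.26

92.26 dB


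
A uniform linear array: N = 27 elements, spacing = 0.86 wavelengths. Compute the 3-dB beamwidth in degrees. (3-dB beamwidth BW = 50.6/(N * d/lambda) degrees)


BW = 50.6 / (27 * 0.86) = 50.6 / 23.22 = 2.18

2.18 deg


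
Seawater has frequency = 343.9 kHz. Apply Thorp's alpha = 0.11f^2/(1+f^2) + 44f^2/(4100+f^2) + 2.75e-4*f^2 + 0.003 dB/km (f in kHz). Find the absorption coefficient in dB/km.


f^2 = 118267.21
alpha = 0.11*118267.21/(1+118267.21) + 44*118267.21/(4100+118267.21) + 2.75e-4*118267.21 + 0.003 = 75.162

75.162 dB/km


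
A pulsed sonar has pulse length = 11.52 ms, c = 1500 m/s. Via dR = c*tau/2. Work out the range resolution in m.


8.64 m


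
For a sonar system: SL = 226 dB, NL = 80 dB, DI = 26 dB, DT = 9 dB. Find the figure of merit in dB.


163 dB


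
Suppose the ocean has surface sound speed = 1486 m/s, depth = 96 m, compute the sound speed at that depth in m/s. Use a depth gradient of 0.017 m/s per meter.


c = 1486 + 0.017 * 96 = 1487.632

1487.632 m/s


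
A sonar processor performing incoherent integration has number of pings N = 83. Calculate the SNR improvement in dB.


Gain = 5*log10(83) = 9.6

9.6 dB


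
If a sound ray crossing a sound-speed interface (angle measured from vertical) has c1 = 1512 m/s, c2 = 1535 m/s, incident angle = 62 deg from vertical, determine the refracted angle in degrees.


sin(theta2) = (c2/c1)*sin(theta1) = (1535/1512)*sin(62 deg) = 0.89638
theta2 = arcsin(0.89638) = 63.69

63.69 deg


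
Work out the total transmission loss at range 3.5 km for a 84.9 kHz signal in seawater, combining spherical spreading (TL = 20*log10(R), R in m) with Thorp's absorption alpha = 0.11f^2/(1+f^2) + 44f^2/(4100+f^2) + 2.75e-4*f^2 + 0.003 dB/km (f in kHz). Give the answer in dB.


Step 1 (Thorp): alpha = 0.11*7208.01/(1+7208.01) + 44*7208.01/(4100+7208.01) + 2.75e-4*7208.01 + 0.003 = 30.1419 dB/km
Step 2: TL_spread = 20*log10(3500) = 70.88 dB
Step 3: TL_abs = alpha*R = 30.1419 * 3.5 = 105.5 dB
Step 4: TL_total = 70.88 + 105.5 = 176.38

176.38 dB


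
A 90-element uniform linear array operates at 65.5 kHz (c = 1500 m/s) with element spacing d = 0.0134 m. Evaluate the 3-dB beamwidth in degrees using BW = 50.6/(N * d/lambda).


0.96 deg


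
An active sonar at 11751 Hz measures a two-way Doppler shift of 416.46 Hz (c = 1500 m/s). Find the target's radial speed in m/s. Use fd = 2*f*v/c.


From fd = 2*f*v/c, v = c*fd/(2*f) = 1500 * 416.46 / (2*11751) = 26.58

26.58 m/s


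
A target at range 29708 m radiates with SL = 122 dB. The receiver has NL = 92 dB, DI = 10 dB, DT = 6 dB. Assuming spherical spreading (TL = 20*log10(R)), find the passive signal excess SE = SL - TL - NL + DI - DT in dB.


Step 1: TL = 20*log10(29708) = 89.46 dB
Step 2: SE = 122 - 89.46 - 92 + 10 - 6 = -55.46

-55.46 dB


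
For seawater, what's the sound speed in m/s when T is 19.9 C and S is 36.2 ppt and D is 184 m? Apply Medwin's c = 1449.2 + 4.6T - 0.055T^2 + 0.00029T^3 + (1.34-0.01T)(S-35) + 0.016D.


1525.56 m/s


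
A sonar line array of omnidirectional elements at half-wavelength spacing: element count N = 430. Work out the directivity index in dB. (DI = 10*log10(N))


26.33 dB


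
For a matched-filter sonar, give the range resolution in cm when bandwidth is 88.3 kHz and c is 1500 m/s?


dR = c/(2*BW) = 1500 / (2 * 88.3e3) = 0.0085 m = 0.85 cm

0.85 cm


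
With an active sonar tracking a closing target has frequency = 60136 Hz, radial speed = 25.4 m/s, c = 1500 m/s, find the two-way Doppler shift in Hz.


fd = 2*f*v/c = 2 * 60136 * 25.4 / 1500 = 2036.61

2036.61 Hz


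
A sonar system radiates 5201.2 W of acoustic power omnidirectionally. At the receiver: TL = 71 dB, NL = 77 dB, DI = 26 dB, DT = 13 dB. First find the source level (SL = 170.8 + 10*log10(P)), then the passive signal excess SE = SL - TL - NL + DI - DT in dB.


Step 1: SL = 170.8 + 10*log10(5201.2) = 207.96 dB
Step 2: SE = SL - TL - NL + DI - DT = 207.96 - 71 - 77 + 26 - 13 = 72.96

72.96 dB


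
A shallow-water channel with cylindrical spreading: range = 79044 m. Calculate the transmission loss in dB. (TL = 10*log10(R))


TL = 10*log10(79044) = 48.98

48.98 dB


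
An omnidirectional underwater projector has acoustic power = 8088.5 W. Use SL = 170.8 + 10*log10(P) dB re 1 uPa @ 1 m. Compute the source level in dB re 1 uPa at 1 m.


209.88 dB


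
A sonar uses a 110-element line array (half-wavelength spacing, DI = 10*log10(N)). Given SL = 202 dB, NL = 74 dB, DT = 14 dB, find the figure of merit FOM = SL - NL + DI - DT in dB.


Step 1: DI = 10*log10(110) = 20.41 dB
Step 2: FOM = SL - NL + DI - DT = 202 - 74 + 20.41 - 14 = 134.41

134.41 dB


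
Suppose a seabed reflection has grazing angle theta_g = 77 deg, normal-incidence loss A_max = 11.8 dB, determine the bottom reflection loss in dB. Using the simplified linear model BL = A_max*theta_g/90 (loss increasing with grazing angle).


BL = A_max * theta_g / 90 = 11.8 * 77 / 90 = 10.1

10.1 dB


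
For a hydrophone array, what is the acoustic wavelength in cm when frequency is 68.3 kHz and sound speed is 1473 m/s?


lambda = c/f = 1473 / 68300 = 0.0216 m = 2.16 cm

2.16 cm


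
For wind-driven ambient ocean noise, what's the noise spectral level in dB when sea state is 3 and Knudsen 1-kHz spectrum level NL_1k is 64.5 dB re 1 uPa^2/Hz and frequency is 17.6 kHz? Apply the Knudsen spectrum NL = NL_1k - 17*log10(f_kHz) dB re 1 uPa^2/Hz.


43.33 dB


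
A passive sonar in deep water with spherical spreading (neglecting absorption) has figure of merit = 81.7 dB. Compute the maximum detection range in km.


At max range FOM = TL, so 20*log10(R) = 81.7
R = 10^(81.7/20) = 12161.86 m = 12.16 km

12.16 km


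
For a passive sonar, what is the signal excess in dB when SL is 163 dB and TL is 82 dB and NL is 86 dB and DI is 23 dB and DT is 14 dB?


SE = SL - TL - NL + DI - DT = 163 - 82 - 86 + 23 - 14 = 4

4 dB


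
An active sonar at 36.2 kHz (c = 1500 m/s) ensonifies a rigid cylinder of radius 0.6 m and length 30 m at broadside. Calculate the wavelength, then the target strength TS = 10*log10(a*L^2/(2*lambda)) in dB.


Step 1: lambda = c/f = 1500/36200 = 0.04144 m
Step 2: TS = 10*log10(a*L^2/(2*lambda)) = 10*log10(0.6*30^2/(2*0.04144)) = 38.14

38.14 dB


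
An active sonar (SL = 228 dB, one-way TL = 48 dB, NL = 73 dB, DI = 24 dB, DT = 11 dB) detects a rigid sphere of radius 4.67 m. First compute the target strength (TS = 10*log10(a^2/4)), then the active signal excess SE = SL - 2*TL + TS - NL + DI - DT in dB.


Step 1: TS = 10*log10(4.67^2/4) = 7.37 dB
Step 2: SE = SL - 2*TL + TS - NL + DI - DT = 228 - 2*48 + (7.37) - 73 + 24 - 11 = 79.37

79.37 dB


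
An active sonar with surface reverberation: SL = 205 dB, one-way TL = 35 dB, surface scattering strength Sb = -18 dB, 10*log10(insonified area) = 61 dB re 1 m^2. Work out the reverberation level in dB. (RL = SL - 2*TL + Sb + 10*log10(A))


178 dB


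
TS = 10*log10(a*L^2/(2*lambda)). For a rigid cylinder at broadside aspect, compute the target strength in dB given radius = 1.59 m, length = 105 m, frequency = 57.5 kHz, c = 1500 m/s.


lambda = 1500/57500 = 0.02609 m
TS = 10*log10(1.59*105^2/(2*0.02609)) = 55.26

55.26 dB


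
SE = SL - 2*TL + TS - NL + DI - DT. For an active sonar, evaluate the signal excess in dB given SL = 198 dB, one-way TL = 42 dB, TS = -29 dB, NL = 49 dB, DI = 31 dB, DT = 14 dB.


53 dB


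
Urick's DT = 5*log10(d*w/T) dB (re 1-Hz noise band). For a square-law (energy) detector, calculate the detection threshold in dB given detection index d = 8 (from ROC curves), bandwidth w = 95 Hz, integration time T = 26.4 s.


7.3 dB


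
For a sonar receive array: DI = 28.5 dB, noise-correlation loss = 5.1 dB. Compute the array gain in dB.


23.4 dB


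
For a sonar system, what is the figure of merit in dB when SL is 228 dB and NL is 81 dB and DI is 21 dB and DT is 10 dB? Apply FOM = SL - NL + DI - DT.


FOM = SL - NL + DI - DT = 228 - 81 + 21 - 10 = 158

158 dB


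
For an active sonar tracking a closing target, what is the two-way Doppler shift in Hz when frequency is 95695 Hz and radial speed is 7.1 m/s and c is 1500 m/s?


fd = 2*f*v/c = 2 * 95695 * 7.1 / 1500 = 905.91

905.91 Hz


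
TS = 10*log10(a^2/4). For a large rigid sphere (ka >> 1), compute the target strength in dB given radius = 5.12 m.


8.16 dB


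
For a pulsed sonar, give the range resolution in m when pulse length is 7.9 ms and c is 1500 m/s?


dR = c*tau/2 = 1500 * 7.9e-3 / 2 = 5.925

5.925 m


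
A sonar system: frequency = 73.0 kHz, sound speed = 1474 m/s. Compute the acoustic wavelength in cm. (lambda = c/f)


lambda = c/f = 1474 / 73000 = 0.0202 m = 2.02 cm

2.02 cm


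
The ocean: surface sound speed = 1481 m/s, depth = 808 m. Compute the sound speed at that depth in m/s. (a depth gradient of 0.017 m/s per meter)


c = 1481 + 0.017 * 808 = 1494.736

1494.736 m/s


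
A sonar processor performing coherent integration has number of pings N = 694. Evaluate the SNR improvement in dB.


Gain = 10*log10(694) = 28.41

28.41 dB


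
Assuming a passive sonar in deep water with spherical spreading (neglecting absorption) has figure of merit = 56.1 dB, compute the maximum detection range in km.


0.64 km


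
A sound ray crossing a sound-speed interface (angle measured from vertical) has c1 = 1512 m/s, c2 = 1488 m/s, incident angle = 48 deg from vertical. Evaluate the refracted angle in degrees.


sin(theta2) = (c2/c1)*sin(theta1) = (1488/1512)*sin(48 deg) = 0.73135
theta2 = arcsin(0.73135) = 47.0

47.0 deg


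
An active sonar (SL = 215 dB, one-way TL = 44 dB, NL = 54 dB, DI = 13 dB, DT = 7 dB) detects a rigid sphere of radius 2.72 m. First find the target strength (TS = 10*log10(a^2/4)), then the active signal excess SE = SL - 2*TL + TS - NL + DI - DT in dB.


Step 1: TS = 10*log10(2.72^2/4) = 2.67 dB
Step 2: SE = SL - 2*TL + TS - NL + DI - DT = 215 - 2*44 + (2.67) - 54 + 13 - 7 = 81.67

81.67 dB


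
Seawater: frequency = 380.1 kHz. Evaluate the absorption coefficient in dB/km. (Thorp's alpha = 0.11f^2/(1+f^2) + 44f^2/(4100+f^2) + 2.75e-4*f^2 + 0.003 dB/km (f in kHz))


82.63 dB/km


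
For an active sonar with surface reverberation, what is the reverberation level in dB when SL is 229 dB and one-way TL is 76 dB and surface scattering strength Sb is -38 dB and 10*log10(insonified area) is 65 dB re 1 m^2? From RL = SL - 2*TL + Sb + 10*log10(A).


RL = SL - 2*TL + Sb + 10*log10(A) = 229 - 2*76 + (-38) + 65 = 104

104 dB


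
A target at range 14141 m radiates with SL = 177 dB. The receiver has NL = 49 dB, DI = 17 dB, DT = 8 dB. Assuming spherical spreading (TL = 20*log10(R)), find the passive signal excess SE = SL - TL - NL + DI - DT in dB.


Step 1: TL = 20*log10(14141) = 83.01 dB
Step 2: SE = 177 - 83.01 - 49 + 17 - 8 = 53.99

53.99 dB


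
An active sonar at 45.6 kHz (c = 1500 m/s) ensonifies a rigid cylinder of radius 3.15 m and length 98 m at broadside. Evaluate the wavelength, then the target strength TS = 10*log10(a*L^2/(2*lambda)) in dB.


Step 1: lambda = c/f = 1500/45600 = 0.03289 m
Step 2: TS = 10*log10(a*L^2/(2*lambda)) = 10*log10(3.15*98^2/(2*0.03289)) = 56.63

56.63 dB


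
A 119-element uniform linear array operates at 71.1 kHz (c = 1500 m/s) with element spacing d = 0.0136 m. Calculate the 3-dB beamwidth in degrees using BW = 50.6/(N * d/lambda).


Step 1: lambda = 1500/71100 = 0.0211 m
Step 2: d/lambda = 0.0136/0.0211 = 0.6445
Step 3: BW = 50.6/(N * d/lambda) = 50.6/(119 * 0.6445) = 0.66

0.66 deg


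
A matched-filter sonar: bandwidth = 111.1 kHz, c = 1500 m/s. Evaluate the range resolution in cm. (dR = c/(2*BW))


dR = c/(2*BW) = 1500 / (2 * 111.1e3) = 0.0068 m = 0.68 cm

0.68 cm


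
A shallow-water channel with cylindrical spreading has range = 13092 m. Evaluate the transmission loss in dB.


TL = 10*log10(13092) = 41.17

41.17 dB


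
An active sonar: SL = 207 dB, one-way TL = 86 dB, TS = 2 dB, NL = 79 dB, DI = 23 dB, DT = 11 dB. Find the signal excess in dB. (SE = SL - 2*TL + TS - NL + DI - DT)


-30 dB


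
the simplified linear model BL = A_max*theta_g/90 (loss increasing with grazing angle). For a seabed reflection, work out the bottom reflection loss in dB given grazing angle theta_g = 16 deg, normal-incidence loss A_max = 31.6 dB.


5.62 dB


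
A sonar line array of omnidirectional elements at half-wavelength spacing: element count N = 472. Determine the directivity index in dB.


DI = 10*log10(472) = 26.74

26.74 dB


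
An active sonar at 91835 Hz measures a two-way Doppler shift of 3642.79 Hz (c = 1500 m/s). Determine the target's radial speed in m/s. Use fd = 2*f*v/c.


From fd = 2*f*v/c, v = c*fd/(2*f) = 1500 * 3642.79 / (2*91835) = 29.75

29.75 m/s


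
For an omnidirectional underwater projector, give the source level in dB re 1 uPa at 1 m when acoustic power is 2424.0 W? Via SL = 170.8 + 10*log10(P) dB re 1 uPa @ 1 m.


204.65 dB


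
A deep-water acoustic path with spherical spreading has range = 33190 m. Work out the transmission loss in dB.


TL = 20*log10(33190) = 90.42

90.42 dB


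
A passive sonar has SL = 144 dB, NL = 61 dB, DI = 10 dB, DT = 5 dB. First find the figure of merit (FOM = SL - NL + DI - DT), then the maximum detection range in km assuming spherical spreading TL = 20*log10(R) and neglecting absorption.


Step 1: FOM = SL - NL + DI - DT = 144 - 61 + 10 - 5 = 88 dB
Step 2: at max range FOM = TL = 20*log10(R), so R = 10^(88/20) = 25118.86 m = 25.12 km

25.12 km


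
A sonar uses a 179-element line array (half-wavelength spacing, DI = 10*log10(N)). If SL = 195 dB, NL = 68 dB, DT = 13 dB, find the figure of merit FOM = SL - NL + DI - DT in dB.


136.53 dB


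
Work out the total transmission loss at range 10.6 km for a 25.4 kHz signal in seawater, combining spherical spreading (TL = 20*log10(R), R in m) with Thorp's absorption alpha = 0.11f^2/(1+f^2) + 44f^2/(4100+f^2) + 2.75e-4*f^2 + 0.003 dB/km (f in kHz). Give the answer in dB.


147.0 dB


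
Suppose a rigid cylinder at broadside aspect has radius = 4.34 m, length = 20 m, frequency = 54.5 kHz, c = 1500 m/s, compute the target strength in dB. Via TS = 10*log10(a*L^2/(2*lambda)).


lambda = 1500/54500 = 0.02752 m
TS = 10*log10(4.34*20^2/(2*0.02752)) = 44.99

44.99 dB


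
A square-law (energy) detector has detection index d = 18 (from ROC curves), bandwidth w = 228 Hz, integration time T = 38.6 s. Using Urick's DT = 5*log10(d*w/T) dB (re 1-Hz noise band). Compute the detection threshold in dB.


DT = 5*log10(d*w/T) = 5*log10(18 * 228 / 38.6) = 5*log10(106.32) = 10.13

10.13 dB


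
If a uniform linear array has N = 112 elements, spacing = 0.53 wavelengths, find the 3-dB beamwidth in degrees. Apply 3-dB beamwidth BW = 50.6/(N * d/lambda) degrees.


0.85 deg


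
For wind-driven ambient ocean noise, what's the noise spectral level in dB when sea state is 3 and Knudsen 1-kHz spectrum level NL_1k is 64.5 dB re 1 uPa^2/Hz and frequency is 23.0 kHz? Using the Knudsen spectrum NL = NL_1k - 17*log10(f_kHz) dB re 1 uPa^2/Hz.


41.35 dB


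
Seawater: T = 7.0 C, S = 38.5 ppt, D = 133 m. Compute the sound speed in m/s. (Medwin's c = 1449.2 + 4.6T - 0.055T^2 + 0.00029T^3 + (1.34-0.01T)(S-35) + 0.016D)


c = 1449.2 + 4.6*7.0 - 0.055*7.0^2 + 0.00029*7.0^3 + (1.34 - 0.01*7.0)*(38.5 - 35) + 0.016*133 = 1485.38

1485.38 m/s


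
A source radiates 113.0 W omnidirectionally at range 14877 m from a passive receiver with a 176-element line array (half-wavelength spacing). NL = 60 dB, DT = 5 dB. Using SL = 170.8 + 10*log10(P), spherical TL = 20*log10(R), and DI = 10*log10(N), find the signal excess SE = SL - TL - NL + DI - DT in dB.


Step 1: SL = 170.8 + 10*log10(113.0) = 191.33 dB
Step 2: TL = 20*log10(14877) = 83.45 dB
Step 3: DI = 10*log10(176) = 22.46 dB
Step 4: SE = SL - TL - NL + DI - DT = 191.33 - 83.45 - 60 + 22.46 - 5 = 65.34

65.34 dB


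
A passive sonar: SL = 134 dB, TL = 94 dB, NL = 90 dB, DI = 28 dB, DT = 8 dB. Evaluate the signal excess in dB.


-30 dB


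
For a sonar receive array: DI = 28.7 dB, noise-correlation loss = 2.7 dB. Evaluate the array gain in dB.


AG = DI - L_corr = 28.7 - 2.7 = 26.0

26.0 dB


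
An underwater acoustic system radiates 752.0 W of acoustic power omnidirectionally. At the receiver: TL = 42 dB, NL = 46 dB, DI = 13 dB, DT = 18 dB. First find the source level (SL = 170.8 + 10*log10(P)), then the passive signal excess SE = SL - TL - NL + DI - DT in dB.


Step 1: SL = 170.8 + 10*log10(752.0) = 199.56 dB
Step 2: SE = SL - TL - NL + DI - DT = 199.56 - 42 - 46 + 13 - 18 = 106.56

106.56 dB


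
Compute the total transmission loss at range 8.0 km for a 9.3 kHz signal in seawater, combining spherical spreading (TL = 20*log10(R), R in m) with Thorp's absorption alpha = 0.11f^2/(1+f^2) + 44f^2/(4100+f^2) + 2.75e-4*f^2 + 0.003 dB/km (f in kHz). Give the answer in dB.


Step 1 (Thorp): alpha = 0.11*86.49/(1+86.49) + 44*86.49/(4100+86.49) + 2.75e-4*86.49 + 0.003 = 1.0445 dB/km
Step 2: TL_spread = 20*log10(8000) = 78.06 dB
Step 3: TL_abs = alpha*R = 1.0445 * 8.0 = 8.36 dB
Step 4: TL_total = 78.06 + 8.36 = 86.42

86.42 dB


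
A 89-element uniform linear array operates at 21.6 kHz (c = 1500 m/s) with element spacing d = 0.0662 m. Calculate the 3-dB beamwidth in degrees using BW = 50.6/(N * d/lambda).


0.6 deg


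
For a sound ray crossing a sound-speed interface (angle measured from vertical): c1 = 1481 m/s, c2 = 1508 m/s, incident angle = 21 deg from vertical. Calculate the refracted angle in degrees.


sin(theta2) = (c2/c1)*sin(theta1) = (1508/1481)*sin(21 deg) = 0.3649
theta2 = arcsin(0.3649) = 21.4

21.4 deg


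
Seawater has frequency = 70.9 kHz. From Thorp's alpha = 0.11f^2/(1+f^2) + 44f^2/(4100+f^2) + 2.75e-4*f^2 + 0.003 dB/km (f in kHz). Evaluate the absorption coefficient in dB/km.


f^2 = 5026.81
alpha = 0.11*5026.81/(1+5026.81) + 44*5026.81/(4100+5026.81) + 2.75e-4*5026.81 + 0.003 = 25.729

25.729 dB/km


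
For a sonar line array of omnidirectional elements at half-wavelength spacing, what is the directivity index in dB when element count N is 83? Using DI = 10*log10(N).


DI = 10*log10(83) = 19.19

19.19 dB


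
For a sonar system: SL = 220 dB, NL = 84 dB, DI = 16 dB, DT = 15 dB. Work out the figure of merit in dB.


FOM = SL - NL + DI - DT = 220 - 84 + 16 - 15 = 137

137 dB


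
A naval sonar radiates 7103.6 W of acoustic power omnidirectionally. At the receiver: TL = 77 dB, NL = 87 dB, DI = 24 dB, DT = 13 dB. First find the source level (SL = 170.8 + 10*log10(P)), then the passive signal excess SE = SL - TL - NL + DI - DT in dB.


Step 1: SL = 170.8 + 10*log10(7103.6) = 209.31 dB
Step 2: SE = SL - TL - NL + DI - DT = 209.31 - 77 - 87 + 24 - 13 = 56.31

56.31 dB


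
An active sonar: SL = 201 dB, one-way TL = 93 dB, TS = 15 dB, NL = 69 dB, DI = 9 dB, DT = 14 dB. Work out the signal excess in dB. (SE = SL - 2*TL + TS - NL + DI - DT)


SE = SL - 2*TL + TS - NL + DI - DT = 201 - 2*93 + (15) - 69 + 9 - 14 = -44

-44 dB


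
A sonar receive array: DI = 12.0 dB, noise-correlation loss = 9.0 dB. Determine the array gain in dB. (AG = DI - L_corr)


3.0 dB


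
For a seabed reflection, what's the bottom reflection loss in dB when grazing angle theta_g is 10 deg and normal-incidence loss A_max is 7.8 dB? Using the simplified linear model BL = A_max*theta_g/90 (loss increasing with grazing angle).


BL = A_max * theta_g / 90 = 7.8 * 10 / 90 = 0.87

0.87 dB


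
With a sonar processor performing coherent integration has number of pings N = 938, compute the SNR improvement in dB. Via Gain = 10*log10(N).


29.72 dB


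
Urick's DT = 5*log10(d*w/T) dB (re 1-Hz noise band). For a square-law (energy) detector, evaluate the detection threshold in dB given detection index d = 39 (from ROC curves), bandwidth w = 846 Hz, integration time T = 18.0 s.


16.32 dB


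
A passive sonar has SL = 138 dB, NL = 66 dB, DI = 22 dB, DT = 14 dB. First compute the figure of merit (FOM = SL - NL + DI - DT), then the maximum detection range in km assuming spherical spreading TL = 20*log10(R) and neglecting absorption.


Step 1: FOM = SL - NL + DI - DT = 138 - 66 + 22 - 14 = 80 dB
Step 2: at max range FOM = TL = 20*log10(R), so R = 10^(80/20) = 10000.0 m = 10.0 km

10.0 km


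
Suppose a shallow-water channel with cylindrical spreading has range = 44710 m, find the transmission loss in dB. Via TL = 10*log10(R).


TL = 10*log10(44710) = 46.5

46.5 dB


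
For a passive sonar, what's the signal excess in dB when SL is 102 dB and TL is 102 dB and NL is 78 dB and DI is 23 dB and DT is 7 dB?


SE = SL - TL - NL + DI - DT = 102 - 102 - 78 + 23 - 7 = -62

-62 dB


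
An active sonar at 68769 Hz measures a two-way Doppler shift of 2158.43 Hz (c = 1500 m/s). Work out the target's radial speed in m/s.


From fd = 2*f*v/c, v = c*fd/(2*f) = 1500 * 2158.43 / (2*68769) = 23.54

23.54 m/s


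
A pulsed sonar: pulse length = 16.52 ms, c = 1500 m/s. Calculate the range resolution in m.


12.39 m


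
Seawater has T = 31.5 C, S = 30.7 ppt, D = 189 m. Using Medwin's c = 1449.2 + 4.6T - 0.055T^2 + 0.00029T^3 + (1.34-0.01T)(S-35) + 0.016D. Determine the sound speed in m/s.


c = 1449.2 + 4.6*31.5 - 0.055*31.5^2 + 0.00029*31.5^3 + (1.34 - 0.01*31.5)*(30.7 - 35) + 0.016*189 = 1547.21

1547.21 m/s


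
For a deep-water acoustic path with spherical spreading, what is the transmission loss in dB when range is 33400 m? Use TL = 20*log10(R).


TL = 20*log10(33400) = 90.47

90.47 dB


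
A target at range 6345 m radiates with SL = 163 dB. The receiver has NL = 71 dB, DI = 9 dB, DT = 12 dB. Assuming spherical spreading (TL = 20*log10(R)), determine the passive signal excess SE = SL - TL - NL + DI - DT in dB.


Step 1: TL = 20*log10(6345) = 76.05 dB
Step 2: SE = 163 - 76.05 - 71 + 9 - 12 = 12.95

12.95 dB


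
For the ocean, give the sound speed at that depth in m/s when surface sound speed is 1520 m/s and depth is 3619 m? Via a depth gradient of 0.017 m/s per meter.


c = 1520 + 0.017 * 3619 = 1581.523

1581.523 m/s


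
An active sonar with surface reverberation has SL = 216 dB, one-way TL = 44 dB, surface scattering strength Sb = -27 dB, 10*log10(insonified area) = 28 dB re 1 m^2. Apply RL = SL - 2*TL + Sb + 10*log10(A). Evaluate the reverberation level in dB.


RL = SL - 2*TL + Sb + 10*log10(A) = 216 - 2*44 + (-27) + 28 = 129

129 dB


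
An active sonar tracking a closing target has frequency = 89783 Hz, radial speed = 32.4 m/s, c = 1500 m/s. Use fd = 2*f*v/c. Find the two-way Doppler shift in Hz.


fd = 2*f*v/c = 2 * 89783 * 32.4 / 1500 = 3878.63

3878.63 Hz


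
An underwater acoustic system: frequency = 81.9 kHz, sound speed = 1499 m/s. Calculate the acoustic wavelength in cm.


lambda = c/f = 1499 / 81900 = 0.0183 m = 1.83 cm

1.83 cm


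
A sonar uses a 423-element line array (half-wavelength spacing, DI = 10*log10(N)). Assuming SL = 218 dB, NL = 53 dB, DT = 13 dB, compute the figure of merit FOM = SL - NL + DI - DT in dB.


178.26 dB


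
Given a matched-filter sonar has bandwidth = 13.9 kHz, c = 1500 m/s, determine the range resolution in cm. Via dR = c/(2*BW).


dR = c/(2*BW) = 1500 / (2 * 13.9e3) = 0.054 m = 5.4 cm

5.4 cm


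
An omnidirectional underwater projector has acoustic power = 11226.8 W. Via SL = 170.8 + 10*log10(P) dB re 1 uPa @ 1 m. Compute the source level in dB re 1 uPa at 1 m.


SL = 170.8 + 10*log10(11226.8) = 170.8 + 40.5 = 211.3

211.3 dB


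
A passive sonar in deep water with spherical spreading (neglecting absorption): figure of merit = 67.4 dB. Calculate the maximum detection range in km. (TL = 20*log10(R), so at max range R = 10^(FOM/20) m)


At max range FOM = TL, so 20*log10(R) = 67.4
R = 10^(67.4/20) = 2344.23 m = 2.34 km

2.34 km


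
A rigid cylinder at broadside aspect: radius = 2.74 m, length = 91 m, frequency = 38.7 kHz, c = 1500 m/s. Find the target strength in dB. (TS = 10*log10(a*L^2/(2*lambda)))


54.66 dB


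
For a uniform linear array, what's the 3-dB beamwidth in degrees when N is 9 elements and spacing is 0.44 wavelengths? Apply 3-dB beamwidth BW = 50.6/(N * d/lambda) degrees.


12.78 deg


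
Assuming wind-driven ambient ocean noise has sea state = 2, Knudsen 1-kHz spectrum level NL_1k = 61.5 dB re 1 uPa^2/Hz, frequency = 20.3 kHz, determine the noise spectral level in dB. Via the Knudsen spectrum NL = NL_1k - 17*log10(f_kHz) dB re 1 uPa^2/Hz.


NL = NL_1k - 17*log10(f_kHz) = 61.5 - 17*log10(20.3) = 61.5 - (22.23) = 39.27

39.27 dB


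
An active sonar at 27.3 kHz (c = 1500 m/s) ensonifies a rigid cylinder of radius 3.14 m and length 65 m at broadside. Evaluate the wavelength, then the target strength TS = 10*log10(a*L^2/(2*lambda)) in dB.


Step 1: lambda = c/f = 1500/27300 = 0.05495 m
Step 2: TS = 10*log10(a*L^2/(2*lambda)) = 10*log10(3.14*65^2/(2*0.05495)) = 50.82

50.82 dB


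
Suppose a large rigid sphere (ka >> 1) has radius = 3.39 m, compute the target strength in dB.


TS = 10*log10(3.39^2 / 4) = 10*log10(2.873025) = 4.58

4.58 dB


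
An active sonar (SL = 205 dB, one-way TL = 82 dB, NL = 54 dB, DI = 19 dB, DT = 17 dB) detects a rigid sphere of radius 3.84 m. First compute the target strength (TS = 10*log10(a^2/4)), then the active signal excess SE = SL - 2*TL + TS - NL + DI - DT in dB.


Step 1: TS = 10*log10(3.84^2/4) = 5.67 dB
Step 2: SE = SL - 2*TL + TS - NL + DI - DT = 205 - 2*82 + (5.67) - 54 + 19 - 17 = -5.33

-5.33 dB


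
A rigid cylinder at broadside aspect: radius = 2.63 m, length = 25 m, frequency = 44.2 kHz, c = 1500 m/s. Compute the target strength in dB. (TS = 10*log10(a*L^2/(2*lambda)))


lambda = 1500/44200 = 0.03394 m
TS = 10*log10(2.63*25^2/(2*0.03394)) = 43.84

43.84 dB


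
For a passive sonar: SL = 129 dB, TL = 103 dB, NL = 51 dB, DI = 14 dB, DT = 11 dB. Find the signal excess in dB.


SE = SL - TL - NL + DI - DT = 129 - 103 - 51 + 14 - 11 = -22

-22 dB


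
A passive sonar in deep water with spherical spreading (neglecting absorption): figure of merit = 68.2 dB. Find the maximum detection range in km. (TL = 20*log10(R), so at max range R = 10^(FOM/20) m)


2.57 km


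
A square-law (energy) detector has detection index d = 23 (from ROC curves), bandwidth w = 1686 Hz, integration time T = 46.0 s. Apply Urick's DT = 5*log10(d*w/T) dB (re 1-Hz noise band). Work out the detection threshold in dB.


DT = 5*log10(d*w/T) = 5*log10(23 * 1686 / 46.0) = 5*log10(843.0) = 14.63

14.63 dB


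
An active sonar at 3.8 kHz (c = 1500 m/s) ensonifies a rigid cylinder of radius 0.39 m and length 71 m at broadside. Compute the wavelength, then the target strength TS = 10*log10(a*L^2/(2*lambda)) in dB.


Step 1: lambda = c/f = 1500/3800 = 0.39474 m
Step 2: TS = 10*log10(a*L^2/(2*lambda)) = 10*log10(0.39*71^2/(2*0.39474)) = 33.96

33.96 dB


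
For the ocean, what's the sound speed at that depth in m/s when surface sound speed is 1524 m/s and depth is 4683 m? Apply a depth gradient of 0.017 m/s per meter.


1603.611 m/s


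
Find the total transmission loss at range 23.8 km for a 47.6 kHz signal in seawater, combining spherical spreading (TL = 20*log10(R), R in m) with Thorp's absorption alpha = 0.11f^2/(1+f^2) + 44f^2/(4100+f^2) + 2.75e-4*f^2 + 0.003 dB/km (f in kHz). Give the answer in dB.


Step 1 (Thorp): alpha = 0.11*2265.76/(1+2265.76) + 44*2265.76/(4100+2265.76) + 2.75e-4*2265.76 + 0.003 = 16.3969 dB/km
Step 2: TL_spread = 20*log10(23800) = 87.53 dB
Step 3: TL_abs = alpha*R = 16.3969 * 23.8 = 390.25 dB
Step 4: TL_total = 87.53 + 390.25 = 477.78

477.78 dB


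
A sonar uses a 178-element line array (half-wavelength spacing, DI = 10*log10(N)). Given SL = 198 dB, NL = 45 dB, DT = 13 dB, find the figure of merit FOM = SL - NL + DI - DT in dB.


Step 1: DI = 10*log10(178) = 22.5 dB
Step 2: FOM = SL - NL + DI - DT = 198 - 45 + 22.5 - 13 = 162.5

162.5 dB


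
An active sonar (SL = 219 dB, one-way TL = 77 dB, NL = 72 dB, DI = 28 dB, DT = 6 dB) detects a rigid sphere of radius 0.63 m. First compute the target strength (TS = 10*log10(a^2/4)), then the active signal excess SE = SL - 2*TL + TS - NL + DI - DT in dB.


Step 1: TS = 10*log10(0.63^2/4) = -10.03 dB
Step 2: SE = SL - 2*TL + TS - NL + DI - DT = 219 - 2*77 + (-10.03) - 72 + 28 - 6 = 4.97

4.97 dB


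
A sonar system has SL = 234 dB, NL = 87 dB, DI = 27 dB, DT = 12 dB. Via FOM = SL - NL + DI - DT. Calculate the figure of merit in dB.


FOM = SL - NL + DI - DT = 234 - 87 + 27 - 12 = 162

162 dB


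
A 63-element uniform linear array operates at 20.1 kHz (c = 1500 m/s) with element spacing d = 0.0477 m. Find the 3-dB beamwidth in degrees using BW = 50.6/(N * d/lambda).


Step 1: lambda = 1500/20100 = 0.07463 m
Step 2: d/lambda = 0.0477/0.07463 = 0.6392
Step 3: BW = 50.6/(N * d/lambda) = 50.6/(63 * 0.6392) = 1.26

1.26 deg


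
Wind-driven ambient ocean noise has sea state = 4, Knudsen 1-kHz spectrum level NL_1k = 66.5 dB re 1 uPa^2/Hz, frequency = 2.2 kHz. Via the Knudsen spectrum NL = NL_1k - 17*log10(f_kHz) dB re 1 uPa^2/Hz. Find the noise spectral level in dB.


NL = NL_1k - 17*log10(f_kHz) = 66.5 - 17*log10(2.2) = 66.5 - (5.82) = 60.68

60.68 dB
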